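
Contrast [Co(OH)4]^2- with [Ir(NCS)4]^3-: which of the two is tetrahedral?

For [Co(OH)4]^2-: Ligand charges: each hydroxide is −1. With an overall charge of −2 the cobalt centre must be in the +2 oxidation state. Group 9 minus oxidation state 2 gives a d⁷ configuration. For a high-spin 3d d⁷ ion with weak-field ligands the small Δₜ gives little square-planar CFSE advantage, so four ligands adopt the sterically favoured tetrahedral geometry. → tetrahedral.
For [Ir(NCS)4]^3-: Ligand charges: each isothiocyanate is −1. With an overall charge of −3 the iridium centre must be in the +1 oxidation state. Group 9 minus oxidation state 1 gives a d⁸ configuration. A 5d d⁸ ion has a large crystal-field splitting; square planar leaves the high-energy d_{x²−y²} orbital empty and maximises CFSE. → square planar.

[Co(OH)4]^2-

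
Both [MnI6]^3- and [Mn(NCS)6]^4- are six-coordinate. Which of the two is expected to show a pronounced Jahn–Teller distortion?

[MnI6]^3-

[MnI6]^3-: Each iodide is −1; balancing the −3 overall charge requires Mn(III). Manganese is a group-7 element; Mn(III) is therefore d⁴. Iodide is a weak-field ligand for a first-row metal, so the complex is high-spin. The t₂g³e_g¹ (high-spin) configuration has an unevenly filled e_g set; the Jahn–Teller theorem predicts a tetragonal distortion (typically axial elongation) to lift the degeneracy.
[Mn(NCS)6]^4-: Each isothiocyanate is −1; balancing the −4 overall charge requires Mn(II). Group 7 minus oxidation state 2 gives a d⁵ configuration. Isothiocyanate is a weak-field ligand for a first-row metal, so the complex is high-spin. The d⁵ configuration leaves the e_g set evenly filled (or empty) — no strong Jahn–Teller driving force.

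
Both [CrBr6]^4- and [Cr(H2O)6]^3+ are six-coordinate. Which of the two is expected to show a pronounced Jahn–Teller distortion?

[CrBr6]^4-

[CrBr6]^4-: Each bromide is −1; balancing the −4 overall charge requires Cr(II). Cr sits in group 6, so the d-electron count is 6 − 2 = 4. Bromide is a weak-field ligand for a first-row metal, so the complex is high-spin. The t₂g³e_g¹ (high-spin) configuration has an unevenly filled e_g set; the Jahn–Teller theorem predicts a tetragonal distortion (typically axial elongation) to lift the degeneracy.
[Cr(H2O)6]^3+: Summing ligand charges against the +3 overall charge gives an oxidation state of +3 for chromium. Cr sits in group 6, so the d-electron count is 6 − 3 = 3. The d³ configuration leaves the e_g set evenly filled (or empty) — no strong Jahn–Teller driving force.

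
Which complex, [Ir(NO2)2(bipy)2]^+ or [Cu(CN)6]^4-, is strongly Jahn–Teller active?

[Cu(CN)6]^4-

[Ir(NO2)2(bipy)2]^+: Each nitro (N-bound nitrite) is −1; 2,2′-bipyridine is neutral; balancing the +1 overall charge requires Ir(III). Iridium is a group-9 element; Ir(III) is therefore d⁶. A 5d ion has a large Δₒ and is invariably low-spin. The d⁶ configuration leaves the e_g set evenly filled (or empty) — no strong Jahn–Teller driving force.
[Cu(CN)6]^4-: Summing ligand charges against the −4 overall charge gives an oxidation state of +2 for copper. Cu sits in group 11, so the d-electron count is 11 − 2 = 9. The t₂g⁶e_g³ configuration has an unevenly filled e_g set; the Jahn–Teller theorem predicts a tetragonal distortion (typically axial elongation) to lift the degeneracy.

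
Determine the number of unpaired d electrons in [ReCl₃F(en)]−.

Summing ligand charges against the −1 overall charge gives an oxidation state of +3 for rhenium.
Rhenium is a group-7 element; Re(III) is therefore d⁴.
Counting donor atoms: 3×chloride (monodentate) → 3 donors; 1×fluoride (monodentate) → 1 donor; 1×ethylenediamine (bidentate) → 2 donors. Coordination number = 6.
The spin state decides the count: a 5d ion has a large Δₒ and is invariably low-spin.
An octahedral low-spin d⁴ ion is t₂g⁴e_g⁰, giving 2 unpaired electrons.

2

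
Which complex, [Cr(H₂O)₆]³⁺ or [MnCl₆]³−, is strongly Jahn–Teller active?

[Cr(H₂O)₆]³⁺: Ligand charges: water is neutral. With an overall charge of +3 the chromium centre must be in the +3 oxidation state. Group 6 minus oxidation state 3 gives a d³ configuration. The d³ configuration leaves the e_g set evenly filled (or empty) — no strong Jahn–Teller driving force.
[MnCl₆]³−: Summing ligand charges against the −3 overall charge gives an oxidation state of +3 for manganese. Manganese is a group-7 element; Mn(III) is therefore d⁴. Chloride is a weak-field ligand for a first-row metal, so the complex is high-spin. The t₂g³e_g¹ (high-spin) configuration has an unevenly filled e_g set; the Jahn–Teller theorem predicts a tetragonal distortion (typically axial elongation) to lift the degeneracy.

[MnCl₆]³−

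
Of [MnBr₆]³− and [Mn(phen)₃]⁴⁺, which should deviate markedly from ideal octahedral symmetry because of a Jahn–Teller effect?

[MnBr₆]³−

[MnBr₆]³−: Summing ligand charges against the −3 overall charge gives an oxidation state of +3 for manganese. Group 7 minus oxidation state 3 gives a d⁴ configuration. Bromide is a weak-field ligand for a first-row metal, so the complex is high-spin. The t₂g³e_g¹ (high-spin) configuration has an unevenly filled e_g set; the Jahn–Teller theorem predicts a tetragonal distortion (typically axial elongation) to lift the degeneracy.
[Mn(phen)₃]⁴⁺: Summing ligand charges against the +4 overall charge gives an oxidation state of +4 for manganese. Group 7 minus oxidation state 4 gives a d³ configuration. The d³ configuration leaves the e_g set evenly filled (or empty) — no strong Jahn–Teller driving force.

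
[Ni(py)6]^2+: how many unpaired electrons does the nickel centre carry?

Summing ligand charges against the +2 overall charge gives an oxidation state of +2 for nickel.
Ni sits in group 10, so the d-electron count is 10 − 2 = 8.
In an octahedral field the d⁸ configuration is t₂g⁶e_g² (only one arrangement possible), giving 2 unpaired electrons.

2 unpaired electrons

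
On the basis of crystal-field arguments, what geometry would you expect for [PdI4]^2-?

square planar

Each iodide is −1; balancing the −2 overall charge requires Pd(II).
Group 10 minus oxidation state 2 gives a d⁸ configuration.
Coordination number: 4.
A 4d d⁸ ion has a large crystal-field splitting; square planar leaves the high-energy d_{x²−y²} orbital empty and maximises CFSE.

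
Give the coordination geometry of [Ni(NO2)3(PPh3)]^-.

square planar

Ligand charges: each nitro (N-bound nitrite) is −1; triphenylphosphine is neutral. With an overall charge of −1 the nickel centre must be in the +2 oxidation state.
Ni sits in group 10, so the d-electron count is 10 − 2 = 8.
With 4 monodentate ligands the coordination number is 4.
Nitro (N-bound nitrite) and triphenylphosphine are strong-field ligands (high in the spectrochemical series).
A 3d d⁸ ion with strong-field ligands gains enough CFSE to favour square planar over tetrahedral.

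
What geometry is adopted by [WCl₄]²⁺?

tetrahedral

Ligand charges: each chloride is −1. With an overall charge of +2 the tungsten centre must be in the +6 oxidation state.
W sits in group 6, so the d-electron count is 6 − 6 = 0.
With 4 monodentate ligands the coordination number is 4.
A d⁰ ion has no crystal-field stabilisation preference between square planar and tetrahedral, so four ligands adopt the sterically favoured tetrahedral geometry.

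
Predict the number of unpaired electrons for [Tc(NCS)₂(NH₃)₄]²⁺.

Each isothiocyanate is −1; ammonia is neutral; balancing the +2 overall charge requires Tc(IV).
Tc sits in group 7, so the d-electron count is 7 − 4 = 3.
In an octahedral field the d³ configuration is t₂g³e_g⁰ (only one arrangement possible), giving 3 unpaired electrons.

3 unpaired electrons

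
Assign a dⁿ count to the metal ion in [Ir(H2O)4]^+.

Ligand charges: water is neutral. With an overall charge of +1 the iridium centre must be in the +1 oxidation state.
Iridium is a group-9 element; Ir(I) is therefore d⁸.

d⁸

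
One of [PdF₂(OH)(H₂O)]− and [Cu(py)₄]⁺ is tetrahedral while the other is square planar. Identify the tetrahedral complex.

[Cu(py)₄]⁺

For [PdF₂(OH)(H₂O)]−: Each fluoride is −1; each hydroxide is −1; water is neutral; balancing the −1 overall charge requires Pd(II). Pd sits in group 10, so the d-electron count is 10 − 2 = 8. A 4d d⁸ ion has a large crystal-field splitting; square planar leaves the high-energy d_{x²−y²} orbital empty and maximises CFSE. → square planar.
For [Cu(py)₄]⁺: Summing ligand charges against the +1 overall charge gives an oxidation state of +1 for copper. Copper is a group-11 element; Cu(I) is therefore d¹⁰. A d¹⁰ ion has no crystal-field stabilisation preference between square planar and tetrahedral, so four ligands adopt the sterically favoured tetrahedral geometry. → tetrahedral.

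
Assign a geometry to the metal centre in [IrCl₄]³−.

Each chloride is −1; balancing the −3 overall charge requires Ir(I).
Ir sits in group 9, so the d-electron count is 9 − 1 = 8.
Coordination number: 4.
A 5d d⁸ ion has a large crystal-field splitting; square planar leaves the high-energy d_{x²−y²} orbital empty and maximises CFSE.

square planar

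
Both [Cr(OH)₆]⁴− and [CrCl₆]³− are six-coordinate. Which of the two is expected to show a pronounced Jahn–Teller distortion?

[Cr(OH)₆]⁴−

[Cr(OH)₆]⁴−: Ligand charges: each hydroxide is −1. With an overall charge of −4 the chromium centre must be in the +2 oxidation state. Cr sits in group 6, so the d-electron count is 6 − 2 = 4. Hydroxide is a weak-field ligand for a first-row metal, so the complex is high-spin. The t₂g³e_g¹ (high-spin) configuration has an unevenly filled e_g set; the Jahn–Teller theorem predicts a tetragonal distortion (typically axial elongation) to lift the degeneracy.
[CrCl₆]³−: Ligand charges: each chloride is −1. With an overall charge of −3 the chromium centre must be in the +3 oxidation state. Group 6 minus oxidation state 3 gives a d³ configuration. The d³ configuration leaves the e_g set evenly filled (or empty) — no strong Jahn–Teller driving force.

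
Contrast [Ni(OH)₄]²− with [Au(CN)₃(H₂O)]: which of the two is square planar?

For [Ni(OH)₄]²−: Summing ligand charges against the −2 overall charge gives an oxidation state of +2 for nickel. Group 10 minus oxidation state 2 gives a d⁸ configuration. Hydroxide is a weak-field ligand. With weak-field ligands the CFSE gain from square planar is small, so a 3d d⁸ ion takes the sterically preferred tetrahedral geometry. → tetrahedral.
For [Au(CN)₃(H₂O)]: Summing ligand charges against the 0 overall charge gives an oxidation state of +3 for gold. Au sits in group 11, so the d-electron count is 11 − 3 = 8. A 5d d⁸ ion has a large crystal-field splitting; square planar leaves the high-energy d_{x²−y²} orbital empty and maximises CFSE. → square planar.

[Au(CN)₃(H₂O)]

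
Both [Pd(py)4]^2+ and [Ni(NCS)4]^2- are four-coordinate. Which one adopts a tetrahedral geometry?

For [Pd(py)4]^2+: Pyridine is neutral; balancing the +2 overall charge requires Pd(II). Pd sits in group 10, so the d-electron count is 10 − 2 = 8. A 4d d⁸ ion has a large crystal-field splitting; square planar leaves the high-energy d_{x²−y²} orbital empty and maximises CFSE. → square planar.
For [Ni(NCS)4]^2-: Ligand charges: each isothiocyanate is −1. With an overall charge of −2 the nickel centre must be in the +2 oxidation state. Ni sits in group 10, so the d-electron count is 10 − 2 = 8. Isothiocyanate is a weak-field ligand. With weak-field ligands the CFSE gain from square planar is small, so a 3d d⁸ ion takes the sterically preferred tetrahedral geometry. → tetrahedral.

[Ni(NCS)4]^2-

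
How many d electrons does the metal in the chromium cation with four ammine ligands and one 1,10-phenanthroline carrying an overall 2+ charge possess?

Ligand charges: ammonia is neutral; 1,10-phenanthroline is neutral. With an overall charge of +2 the chromium centre must be in the +2 oxidation state.
Cr sits in group 6, so the d-electron count is 6 − 2 = 4.

d4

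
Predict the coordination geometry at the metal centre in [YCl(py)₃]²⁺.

tetrahedral

Ligand charges: each chloride is −1; pyridine is neutral. With an overall charge of +2 the yttrium centre must be in the +3 oxidation state.
Yttrium is a group-3 element; Y(III) is therefore d⁰.
With 4 monodentate ligands the coordination number is 4.
A d⁰ ion has no crystal-field stabilisation preference between square planar and tetrahedral, so four ligands adopt the sterically favoured tetrahedral geometry.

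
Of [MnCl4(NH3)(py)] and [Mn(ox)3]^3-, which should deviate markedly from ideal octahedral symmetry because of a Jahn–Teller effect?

[Mn(ox)3]^3-

[MnCl4(NH3)(py)]: Each chloride is −1; ammonia is neutral; pyridine is neutral; balancing the 0 overall charge requires Mn(IV). Group 7 minus oxidation state 4 gives a d³ configuration. The d³ configuration leaves the e_g set evenly filled (or empty) — no strong Jahn–Teller driving force.
[Mn(ox)3]^3-: Each oxalate is −2; balancing the −3 overall charge requires Mn(III). Mn sits in group 7, so the d-electron count is 7 − 3 = 4. Oxalate is a weak-field ligand for a first-row metal, so the complex is high-spin. The t₂g³e_g¹ (high-spin) configuration has an unevenly filled e_g set; the Jahn–Teller theorem predicts a tetragonal distortion (typically axial elongation) to lift the degeneracy.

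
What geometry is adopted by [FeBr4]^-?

Summing ligand charges against the −1 overall charge gives an oxidation state of +3 for iron.
Fe sits in group 8, so the d-electron count is 8 − 3 = 5.
Coordination number: 4.
Bromide is a weak-field ligand.
A high-spin d⁵ ion has zero CFSE in either geometry, so four ligands adopt the sterically favoured tetrahedral geometry.

tetrahedral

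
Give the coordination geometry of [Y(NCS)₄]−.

Each isothiocyanate is −1; balancing the −1 overall charge requires Y(III).
Y sits in group 3, so the d-electron count is 3 − 3 = 0.
With 4 monodentate ligands the coordination number is 4.
A d⁰ ion has no crystal-field stabilisation preference between square planar and tetrahedral, so four ligands adopt the sterically favoured tetrahedral geometry.

tetrahedral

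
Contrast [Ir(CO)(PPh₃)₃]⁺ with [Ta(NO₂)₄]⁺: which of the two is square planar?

For [Ir(CO)(PPh₃)₃]⁺: Carbonyl is neutral; triphenylphosphine is neutral; balancing the +1 overall charge requires Ir(I). Iridium is a group-9 element; Ir(I) is therefore d⁸. A 5d d⁸ ion has a large crystal-field splitting; square planar leaves the high-energy d_{x²−y²} orbital empty and maximises CFSE. → square planar.
For [Ta(NO₂)₄]⁺: Ligand charges: each nitro (N-bound nitrite) is −1. With an overall charge of +1 the tantalum centre must be in the +5 oxidation state. Group 5 minus oxidation state 5 gives a d⁰ configuration. A d⁰ ion has no crystal-field stabilisation preference between square planar and tetrahedral, so four ligands adopt the sterically favoured tetrahedral geometry. → tetrahedral.

[Ir(CO)(PPh₃)₃]⁺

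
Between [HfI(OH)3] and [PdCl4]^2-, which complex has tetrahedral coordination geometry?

For [HfI(OH)3]: Ligand charges: each iodide is −1; each hydroxide is −1. With an overall charge of 0 the hafnium centre must be in the +4 oxidation state. Hafnium is a group-4 element; Hf(IV) is therefore d⁰. A d⁰ ion has no crystal-field stabilisation preference between square planar and tetrahedral, so four ligands adopt the sterically favoured tetrahedral geometry. → tetrahedral.
For [PdCl4]^2-: Ligand charges: each chloride is −1. With an overall charge of −2 the palladium centre must be in the +2 oxidation state. Palladium is a group-10 element; Pd(II) is therefore d⁸. A 4d d⁸ ion has a large crystal-field splitting; square planar leaves the high-energy d_{x²−y²} orbital empty and maximises CFSE. → square planar.

[HfI(OH)3]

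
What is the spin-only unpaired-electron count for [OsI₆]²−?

2

Summing ligand charges against the −2 overall charge gives an oxidation state of +4 for osmium.
Group 8 minus oxidation state 4 gives a d⁴ configuration.
The spin state decides the count: a 5d ion has a large Δₒ and is invariably low-spin.
An octahedral low-spin d⁴ ion is t₂g⁴e_g⁰, giving 2 unpaired electrons.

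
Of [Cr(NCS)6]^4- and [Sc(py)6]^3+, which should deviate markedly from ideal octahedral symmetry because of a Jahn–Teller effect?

[Cr(NCS)6]^4-

[Cr(NCS)6]^4-: Summing ligand charges against the −4 overall charge gives an oxidation state of +2 for chromium. Chromium is a group-6 element; Cr(II) is therefore d⁴. Isothiocyanate is a weak-field ligand for a first-row metal, so the complex is high-spin. The t₂g³e_g¹ (high-spin) configuration has an unevenly filled e_g set; the Jahn–Teller theorem predicts a tetragonal distortion (typically axial elongation) to lift the degeneracy.
[Sc(py)6]^3+: Summing ligand charges against the +3 overall charge gives an oxidation state of +3 for scandium. Scandium is a group-3 element; Sc(III) is therefore d⁰. The d⁰ configuration leaves the e_g set evenly filled (or empty) — no strong Jahn–Teller driving force.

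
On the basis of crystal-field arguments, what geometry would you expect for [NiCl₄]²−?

tetrahedral

Ligand charges: each chloride is −1. With an overall charge of −2 the nickel centre must be in the +2 oxidation state.
Group 10 minus oxidation state 2 gives a d⁸ configuration.
Coordination number: 4.
Chloride is a weak-field ligand.
With weak-field ligands the CFSE gain from square planar is small, so a 3d d⁸ ion takes the sterically preferred tetrahedral geometry.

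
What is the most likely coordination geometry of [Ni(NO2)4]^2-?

Ligand charges: each nitro (N-bound nitrite) is −1. With an overall charge of −2 the nickel centre must be in the +2 oxidation state.
Group 10 minus oxidation state 2 gives a d⁸ configuration.
Coordination number: 4.
Nitro (N-bound nitrite) is a strong-field ligand (high in the spectrochemical series).
A 3d d⁸ ion with strong-field ligands gains enough CFSE to favour square planar over tetrahedral.

square planar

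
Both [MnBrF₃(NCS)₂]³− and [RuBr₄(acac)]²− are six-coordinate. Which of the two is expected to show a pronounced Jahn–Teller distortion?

[MnBrF₃(NCS)₂]³−

[MnBrF₃(NCS)₂]³−: Each bromide is −1; each fluoride is −1; each isothiocyanate is −1; balancing the −3 overall charge requires Mn(III). Mn sits in group 7, so the d-electron count is 7 − 3 = 4. Bromide, fluoride, and isothiocyanate are weak-field ligands for a first-row metal, so the complex is high-spin. The t₂g³e_g¹ (high-spin) configuration has an unevenly filled e_g set; the Jahn–Teller theorem predicts a tetragonal distortion (typically axial elongation) to lift the degeneracy.
[RuBr₄(acac)]²−: Ligand charges: each bromide is −1; each acetylacetonate is −1. With an overall charge of −2 the ruthenium centre must be in the +3 oxidation state. Ru sits in group 8, so the d-electron count is 8 − 3 = 5. A 4d ion has a large Δₒ and is invariably low-spin. The d⁵ configuration leaves the e_g set evenly filled (or empty) — no strong Jahn–Teller driving force.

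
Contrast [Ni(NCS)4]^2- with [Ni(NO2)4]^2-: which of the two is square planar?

For [Ni(NCS)4]^2-: Ligand charges: each isothiocyanate is −1. With an overall charge of −2 the nickel centre must be in the +2 oxidation state. Nickel is a group-10 element; Ni(II) is therefore d⁸. Isothiocyanate is a weak-field ligand. With weak-field ligands the CFSE gain from square planar is small, so a 3d d⁸ ion takes the sterically preferred tetrahedral geometry. → tetrahedral.
For [Ni(NO2)4]^2-: Each nitro (N-bound nitrite) is −1; balancing the −2 overall charge requires Ni(II). Nickel is a group-10 element; Ni(II) is therefore d⁸. Nitro (N-bound nitrite) is a strong-field ligand (high in the spectrochemical series). A 3d d⁸ ion with strong-field ligands gains enough CFSE to favour square planar over tetrahedral. → square planar.

[Ni(NO2)4]^2-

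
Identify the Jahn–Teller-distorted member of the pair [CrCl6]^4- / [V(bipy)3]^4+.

[CrCl6]^4-

[CrCl6]^4-: Each chloride is −1; balancing the −4 overall charge requires Cr(II). Cr sits in group 6, so the d-electron count is 6 − 2 = 4. Chloride is a weak-field ligand for a first-row metal, so the complex is high-spin. The t₂g³e_g¹ (high-spin) configuration has an unevenly filled e_g set; the Jahn–Teller theorem predicts a tetragonal distortion (typically axial elongation) to lift the degeneracy.
[V(bipy)3]^4+: 2,2′-bipyridine is neutral; balancing the +4 overall charge requires V(IV). V sits in group 5, so the d-electron count is 5 − 4 = 1. The d¹ configuration leaves the e_g set evenly filled (or empty) — no strong Jahn–Teller driving force.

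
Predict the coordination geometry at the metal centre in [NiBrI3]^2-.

Summing ligand charges against the −2 overall charge gives an oxidation state of +2 for nickel.
Nickel is a group-10 element; Ni(II) is therefore d⁸.
With 4 monodentate ligands the coordination number is 4.
Bromide and iodide are weak-field ligands.
With weak-field ligands the CFSE gain from square planar is small, so a 3d d⁸ ion takes the sterically preferred tetrahedral geometry.

tetrahedral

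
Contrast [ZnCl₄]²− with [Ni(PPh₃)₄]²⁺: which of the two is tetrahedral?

For [ZnCl₄]²−: Summing ligand charges against the −2 overall charge gives an oxidation state of +2 for zinc. Zinc is a group-12 element; Zn(II) is therefore d¹⁰. A d¹⁰ ion has no crystal-field stabilisation preference between square planar and tetrahedral, so four ligands adopt the sterically favoured tetrahedral geometry. → tetrahedral.
For [Ni(PPh₃)₄]²⁺: Ligand charges: triphenylphosphine is neutral. With an overall charge of +2 the nickel centre must be in the +2 oxidation state. Ni sits in group 10, so the d-electron count is 10 − 2 = 8. Triphenylphosphine is a strong-field ligand (high in the spectrochemical series). A 3d d⁸ ion with strong-field ligands gains enough CFSE to favour square planar over tetrahedral. → square planar.

[ZnCl₄]²−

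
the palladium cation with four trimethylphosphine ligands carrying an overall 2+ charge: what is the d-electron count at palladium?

Trimethylphosphine is neutral; balancing the +2 overall charge requires Pd(II).
Group 10 minus oxidation state 2 gives a d⁸ configuration.

d⁸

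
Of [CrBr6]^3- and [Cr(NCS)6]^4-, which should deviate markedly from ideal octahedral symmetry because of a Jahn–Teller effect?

[CrBr6]^3-: Ligand charges: each bromide is −1. With an overall charge of −3 the chromium centre must be in the +3 oxidation state. Group 6 minus oxidation state 3 gives a d³ configuration. The d³ configuration leaves the e_g set evenly filled (or empty) — no strong Jahn–Teller driving force.
[Cr(NCS)6]^4-: Ligand charges: each isothiocyanate is −1. With an overall charge of −4 the chromium centre must be in the +2 oxidation state. Cr sits in group 6, so the d-electron count is 6 − 2 = 4. Isothiocyanate is a weak-field ligand for a first-row metal, so the complex is high-spin. The t₂g³e_g¹ (high-spin) configuration has an unevenly filled e_g set; the Jahn–Teller theorem predicts a tetragonal distortion (typically axial elongation) to lift the degeneracy.

[Cr(NCS)6]^4-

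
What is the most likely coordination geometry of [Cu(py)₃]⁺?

trigonal planar

Pyridine is neutral; balancing the +1 overall charge requires Cu(I).
Copper is a group-11 element; Cu(I) is therefore d¹⁰.
With 3 monodentate ligands the coordination number is 3.
Three ligands around a d¹⁰ centre minimise repulsion in a trigonal-planar arrangement.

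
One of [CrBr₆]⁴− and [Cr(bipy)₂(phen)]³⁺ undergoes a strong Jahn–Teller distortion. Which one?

[CrBr₆]⁴−: Each bromide is −1; balancing the −4 overall charge requires Cr(II). Chromium is a group-6 element; Cr(II) is therefore d⁴. Bromide is a weak-field ligand for a first-row metal, so the complex is high-spin. The t₂g³e_g¹ (high-spin) configuration has an unevenly filled e_g set; the Jahn–Teller theorem predicts a tetragonal distortion (typically axial elongation) to lift the degeneracy.
[Cr(bipy)₂(phen)]³⁺: Ligand charges: 2,2′-bipyridine is neutral; 1,10-phenanthroline is neutral. With an overall charge of +3 the chromium centre must be in the +3 oxidation state. Group 6 minus oxidation state 3 gives a d³ configuration. The d³ configuration leaves the e_g set evenly filled (or empty) — no strong Jahn–Teller driving force.

[CrBr₆]⁴−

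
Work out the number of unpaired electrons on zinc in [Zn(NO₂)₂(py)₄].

Summing ligand charges against the 0 overall charge gives an oxidation state of +2 for zinc.
Zinc is a group-12 element; Zn(II) is therefore d¹⁰.
In an octahedral field the d¹⁰ configuration is t₂g⁶e_g⁴, giving 0 unpaired electrons.

0 unpaired electrons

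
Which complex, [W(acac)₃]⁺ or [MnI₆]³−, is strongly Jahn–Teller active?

[W(acac)₃]⁺: Ligand charges: each acetylacetonate is −1. With an overall charge of +1 the tungsten centre must be in the +4 oxidation state. Tungsten is a group-6 element; W(IV) is therefore d². The d² configuration leaves the e_g set evenly filled (or empty) — no strong Jahn–Teller driving force.
[MnI₆]³−: Summing ligand charges against the −3 overall charge gives an oxidation state of +3 for manganese. Mn sits in group 7, so the d-electron count is 7 − 3 = 4. Iodide is a weak-field ligand for a first-row metal, so the complex is high-spin. The t₂g³e_g¹ (high-spin) configuration has an unevenly filled e_g set; the Jahn–Teller theorem predicts a tetragonal distortion (typically axial elongation) to lift the degeneracy.

[MnI₆]³−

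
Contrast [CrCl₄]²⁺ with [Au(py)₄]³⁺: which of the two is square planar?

[Au(py)₄]³⁺

For [CrCl₄]²⁺: Ligand charges: each chloride is −1. With an overall charge of +2 the chromium centre must be in the +6 oxidation state. Chromium is a group-6 element; Cr(VI) is therefore d⁰. A d⁰ ion has no crystal-field stabilisation preference between square planar and tetrahedral, so four ligands adopt the sterically favoured tetrahedral geometry. → tetrahedral.
For [Au(py)₄]³⁺: Ligand charges: pyridine is neutral. With an overall charge of +3 the gold centre must be in the +3 oxidation state. Group 11 minus oxidation state 3 gives a d⁸ configuration. A 5d d⁸ ion has a large crystal-field splitting; square planar leaves the high-energy d_{x²−y²} orbital empty and maximises CFSE. → square planar.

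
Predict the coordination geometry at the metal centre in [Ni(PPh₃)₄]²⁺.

Summing ligand charges against the +2 overall charge gives an oxidation state of +2 for nickel.
Group 10 minus oxidation state 2 gives a d⁸ configuration.
Coordination number: 4.
Triphenylphosphine is a strong-field ligand (high in the spectrochemical series).
A 3d d⁸ ion with strong-field ligands gains enough CFSE to favour square planar over tetrahedral.

square planar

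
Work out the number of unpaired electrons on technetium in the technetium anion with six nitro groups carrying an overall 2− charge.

Summing ligand charges against the −2 overall charge gives an oxidation state of +4 for technetium.
Technetium is a group-7 element; Tc(IV) is therefore d³.
In an octahedral field the d³ configuration is t₂g³e_g⁰ (only one arrangement possible), giving 3 unpaired electrons.

3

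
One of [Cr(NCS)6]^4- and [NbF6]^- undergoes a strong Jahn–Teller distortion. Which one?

[Cr(NCS)6]^4-

[Cr(NCS)6]^4-: Summing ligand charges against the −4 overall charge gives an oxidation state of +2 for chromium. Chromium is a group-6 element; Cr(II) is therefore d⁴. Isothiocyanate is a weak-field ligand for a first-row metal, so the complex is high-spin. The t₂g³e_g¹ (high-spin) configuration has an unevenly filled e_g set; the Jahn–Teller theorem predicts a tetragonal distortion (typically axial elongation) to lift the degeneracy.
[NbF6]^-: Each fluoride is −1; balancing the −1 overall charge requires Nb(V). Niobium is a group-5 element; Nb(V) is therefore d⁰. The d⁰ configuration leaves the e_g set evenly filled (or empty) — no strong Jahn–Teller driving force.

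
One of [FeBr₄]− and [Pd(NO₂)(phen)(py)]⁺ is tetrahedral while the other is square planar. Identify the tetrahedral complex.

For [FeBr₄]−: Ligand charges: each bromide is −1. With an overall charge of −1 the iron centre must be in the +3 oxidation state. Fe sits in group 8, so the d-electron count is 8 − 3 = 5. A high-spin d⁵ ion has zero CFSE in either geometry, so four ligands adopt the sterically favoured tetrahedral geometry. → tetrahedral.
For [Pd(NO₂)(phen)(py)]⁺: Each nitro (N-bound nitrite) is −1; 1,10-phenanthroline is neutral; pyridine is neutral; balancing the +1 overall charge requires Pd(II). Palladium is a group-10 element; Pd(II) is therefore d⁸. A 4d d⁸ ion has a large crystal-field splitting; square planar leaves the high-energy d_{x²−y²} orbital empty and maximises CFSE. → square planar.

[FeBr₄]−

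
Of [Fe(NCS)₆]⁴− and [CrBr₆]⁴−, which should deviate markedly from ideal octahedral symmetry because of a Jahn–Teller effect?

[CrBr₆]⁴−

[Fe(NCS)₆]⁴−: Ligand charges: each isothiocyanate is −1. With an overall charge of −4 the iron centre must be in the +2 oxidation state. Iron is a group-8 element; Fe(II) is therefore d⁶. Isothiocyanate is a weak-field ligand for a first-row metal, so the complex is high-spin. The d⁶ configuration leaves the e_g set evenly filled (or empty) — no strong Jahn–Teller driving force.
[CrBr₆]⁴−: Summing ligand charges against the −4 overall charge gives an oxidation state of +2 for chromium. Group 6 minus oxidation state 2 gives a d⁴ configuration. Bromide is a weak-field ligand for a first-row metal, so the complex is high-spin. The t₂g³e_g¹ (high-spin) configuration has an unevenly filled e_g set; the Jahn–Teller theorem predicts a tetragonal distortion (typically axial elongation) to lift the degeneracy.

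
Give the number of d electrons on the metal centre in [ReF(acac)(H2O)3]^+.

Summing ligand charges against the +1 overall charge gives an oxidation state of +3 for rhenium.
Group 7 minus oxidation state 3 gives a d⁴ configuration.

d4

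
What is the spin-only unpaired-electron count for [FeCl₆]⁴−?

4

Each chloride is −1; balancing the −4 overall charge requires Fe(II).
Group 8 minus oxidation state 2 gives a d⁶ configuration.
The spin state decides the count: Chloride is a weak-field ligand for a first-row metal, so the complex is high-spin.
An octahedral high-spin d⁶ ion is t₂g⁴e_g², giving 4 unpaired electrons.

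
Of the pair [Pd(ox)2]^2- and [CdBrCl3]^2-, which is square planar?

[Pd(ox)2]^2-

For [Pd(ox)2]^2-: Each oxalate is −2; balancing the −2 overall charge requires Pd(II). Group 10 minus oxidation state 2 gives a d⁸ configuration. A 4d d⁸ ion has a large crystal-field splitting; square planar leaves the high-energy d_{x²−y²} orbital empty and maximises CFSE. → square planar.
For [CdBrCl3]^2-: Each bromide is −1; each chloride is −1; balancing the −2 overall charge requires Cd(II). Group 12 minus oxidation state 2 gives a d¹⁰ configuration. A d¹⁰ ion has no crystal-field stabilisation preference between square planar and tetrahedral, so four ligands adopt the sterically favoured tetrahedral geometry. → tetrahedral.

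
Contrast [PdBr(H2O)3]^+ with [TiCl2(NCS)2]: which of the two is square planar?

[PdBr(H2O)3]^+

For [PdBr(H2O)3]^+: Each bromide is −1; water is neutral; balancing the +1 overall charge requires Pd(II). Group 10 minus oxidation state 2 gives a d⁸ configuration. A 4d d⁸ ion has a large crystal-field splitting; square planar leaves the high-energy d_{x²−y²} orbital empty and maximises CFSE. → square planar.
For [TiCl2(NCS)2]: Summing ligand charges against the 0 overall charge gives an oxidation state of +4 for titanium. Ti sits in group 4, so the d-electron count is 4 − 4 = 0. A d⁰ ion has no crystal-field stabilisation preference between square planar and tetrahedral, so four ligands adopt the sterically favoured tetrahedral geometry. → tetrahedral.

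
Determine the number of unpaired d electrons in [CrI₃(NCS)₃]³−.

3

Summing ligand charges against the −3 overall charge gives an oxidation state of +3 for chromium.
Chromium is a group-6 element; Cr(III) is therefore d³.
In an octahedral field the d³ configuration is t₂g³e_g⁰ (only one arrangement possible), giving 3 unpaired electrons.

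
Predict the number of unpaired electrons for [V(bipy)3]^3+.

Ligand charges: 2,2′-bipyridine is neutral. With an overall charge of +3 the vanadium centre must be in the +3 oxidation state.
Group 5 minus oxidation state 3 gives a d² configuration.
Counting donor atoms: 3×2,2′-bipyridine (bidentate) → 6 donors. Coordination number = 6.
In an octahedral field the d² configuration is t₂g²e_g⁰ (only one arrangement possible), giving 2 unpaired electrons.

2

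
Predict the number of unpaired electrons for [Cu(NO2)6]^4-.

Summing ligand charges against the −4 overall charge gives an oxidation state of +2 for copper.
Copper is a group-11 element; Cu(II) is therefore d⁹.
In an octahedral field the d⁹ configuration is t₂g⁶e_g³ (only one arrangement possible), giving 1 unpaired electron.

1 unpaired electron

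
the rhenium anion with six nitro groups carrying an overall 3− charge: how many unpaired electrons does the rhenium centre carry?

Ligand charges: each nitro (N-bound nitrite) is −1. With an overall charge of −3 the rhenium centre must be in the +3 oxidation state.
Group 7 minus oxidation state 3 gives a d⁴ configuration.
The spin state decides the count: a 5d ion has a large Δₒ and is invariably low-spin.
An octahedral low-spin d⁴ ion is t₂g⁴e_g⁰, giving 2 unpaired electrons.

2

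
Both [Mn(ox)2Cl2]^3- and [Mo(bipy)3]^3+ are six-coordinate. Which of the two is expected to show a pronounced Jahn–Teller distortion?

[Mn(ox)2Cl2]^3-: Ligand charges: each oxalate is −2; each chloride is −1. With an overall charge of −3 the manganese centre must be in the +3 oxidation state. Group 7 minus oxidation state 3 gives a d⁴ configuration. Chloride and oxalate are weak-field ligands for a first-row metal, so the complex is high-spin. The t₂g³e_g¹ (high-spin) configuration has an unevenly filled e_g set; the Jahn–Teller theorem predicts a tetragonal distortion (typically axial elongation) to lift the degeneracy.
[Mo(bipy)3]^3+: Ligand charges: 2,2′-bipyridine is neutral. With an overall charge of +3 the molybdenum centre must be in the +3 oxidation state. Mo sits in group 6, so the d-electron count is 6 − 3 = 3. The d³ configuration leaves the e_g set evenly filled (or empty) — no strong Jahn–Teller driving force.

[Mn(ox)2Cl2]^3-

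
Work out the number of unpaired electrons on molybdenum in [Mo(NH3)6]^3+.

3 unpaired electrons

Ammonia is neutral; balancing the +3 overall charge requires Mo(III).
Group 6 minus oxidation state 3 gives a d³ configuration.
In an octahedral field the d³ configuration is t₂g³e_g⁰ (only one arrangement possible), giving 3 unpaired electrons.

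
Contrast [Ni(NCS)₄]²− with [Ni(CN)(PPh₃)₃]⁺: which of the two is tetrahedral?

For [Ni(NCS)₄]²−: Each isothiocyanate is −1; balancing the −2 overall charge requires Ni(II). Ni sits in group 10, so the d-electron count is 10 − 2 = 8. Isothiocyanate is a weak-field ligand. With weak-field ligands the CFSE gain from square planar is small, so a 3d d⁸ ion takes the sterically preferred tetrahedral geometry. → tetrahedral.
For [Ni(CN)(PPh₃)₃]⁺: Summing ligand charges against the +1 overall charge gives an oxidation state of +2 for nickel. Group 10 minus oxidation state 2 gives a d⁸ configuration. Cyanide and triphenylphosphine are strong-field ligands (high in the spectrochemical series). A 3d d⁸ ion with strong-field ligands gains enough CFSE to favour square planar over tetrahedral. → square planar.

[Ni(NCS)₄]²−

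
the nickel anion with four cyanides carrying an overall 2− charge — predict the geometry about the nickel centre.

square planar

Each cyanide is −1; balancing the −2 overall charge requires Ni(II).
Nickel is a group-10 element; Ni(II) is therefore d⁸.
Coordination number: 4.
Cyanide is a strong-field ligand (high in the spectrochemical series).
A 3d d⁸ ion with strong-field ligands gains enough CFSE to favour square planar over tetrahedral.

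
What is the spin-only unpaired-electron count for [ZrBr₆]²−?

0

Ligand charges: each bromide is −1. With an overall charge of −2 the zirconium centre must be in the +4 oxidation state.
Group 4 minus oxidation state 4 gives a d⁰ configuration.
In an octahedral field the d⁰ configuration is t₂g⁰e_g⁰, giving 0 unpaired electrons.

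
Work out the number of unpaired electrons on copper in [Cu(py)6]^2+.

1

Pyridine is neutral; balancing the +2 overall charge requires Cu(II).
Group 11 minus oxidation state 2 gives a d⁹ configuration.
In an octahedral field the d⁹ configuration is t₂g⁶e_g³ (only one arrangement possible), giving 1 unpaired electron.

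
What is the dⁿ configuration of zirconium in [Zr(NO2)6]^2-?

Each nitro (N-bound nitrite) is −1; balancing the −2 overall charge requires Zr(IV).
Zirconium is a group-4 element; Zr(IV) is therefore d⁰.

d0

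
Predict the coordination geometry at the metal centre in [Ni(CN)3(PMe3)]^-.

Ligand charges: each cyanide is −1; trimethylphosphine is neutral. With an overall charge of −1 the nickel centre must be in the +2 oxidation state.
Group 10 minus oxidation state 2 gives a d⁸ configuration.
Coordination number: 4.
Cyanide and trimethylphosphine are strong-field ligands (high in the spectrochemical series).
A 3d d⁸ ion with strong-field ligands gains enough CFSE to favour square planar over tetrahedral.

square planar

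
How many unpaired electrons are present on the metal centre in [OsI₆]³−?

Summing ligand charges against the −3 overall charge gives an oxidation state of +3 for osmium.
Os sits in group 8, so the d-electron count is 8 − 3 = 5.
The spin state decides the count: a 5d ion has a large Δₒ and is invariably low-spin.
An octahedral low-spin d⁵ ion is t₂g⁵e_g⁰, giving 1 unpaired electron.

1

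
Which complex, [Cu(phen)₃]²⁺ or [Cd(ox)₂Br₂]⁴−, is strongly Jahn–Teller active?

[Cu(phen)₃]²⁺: 1,10-phenanthroline is neutral; balancing the +2 overall charge requires Cu(II). Group 11 minus oxidation state 2 gives a d⁹ configuration. The t₂g⁶e_g³ configuration has an unevenly filled e_g set; the Jahn–Teller theorem predicts a tetragonal distortion (typically axial elongation) to lift the degeneracy.
[Cd(ox)₂Br₂]⁴−: Ligand charges: each oxalate is −2; each bromide is −1. With an overall charge of −4 the cadmium centre must be in the +2 oxidation state. Cadmium is a group-12 element; Cd(II) is therefore d¹⁰. The d¹⁰ configuration leaves the e_g set evenly filled (or empty) — no strong Jahn–Teller driving force.

[Cu(phen)₃]²⁺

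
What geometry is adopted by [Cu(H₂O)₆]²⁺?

Summing ligand charges against the +2 overall charge gives an oxidation state of +2 for copper.
Group 11 minus oxidation state 2 gives a d⁹ configuration.
With 6 monodentate ligands the coordination number is 6.
Six donors around a single metal centre give an octahedral coordination sphere.

octahedral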